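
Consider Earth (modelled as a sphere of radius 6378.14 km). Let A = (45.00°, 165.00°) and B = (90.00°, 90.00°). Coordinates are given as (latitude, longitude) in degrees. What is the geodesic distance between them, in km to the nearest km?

5009 km

In radians: φ₁ = 0.7854, φ₂ = 1.5708, Δλ = -75.000° = -1.3090 rad.
cos c = sin φ₁ sin φ₂ + cos φ₁ cos φ₂ cos Δλ = (0.7071)(1.0000) + (0.7071)(0.0000)(0.2588) = 0.70711,
so c = arccos(0.70711) = 0.78540 rad.
Distance = R·c = 6378.14 × 0.7854 ≈ 5009 km.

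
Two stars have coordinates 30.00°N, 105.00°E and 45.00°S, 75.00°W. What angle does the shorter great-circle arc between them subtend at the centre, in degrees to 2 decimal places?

With latitudes φ₁ = 30.000°, φ₂ = -45.000° and longitude difference Δλ = -180.000°:
Haversine: a = sin²(Δφ/2) + cos φ₁ cos φ₂ sin²(Δλ/2) = 0.3706 + (0.8660)(0.7071)(1.0000) = 0.98296.
Central angle c = 2·arcsin(√a) = 2.87979 rad.
So the angular separation is 165.00°.

165.00°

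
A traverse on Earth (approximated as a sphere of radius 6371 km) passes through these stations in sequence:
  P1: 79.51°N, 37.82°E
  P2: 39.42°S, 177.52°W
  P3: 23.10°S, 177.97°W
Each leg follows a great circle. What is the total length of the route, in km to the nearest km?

Leg P1→P2: central angle 2.4026 rad, distance 15306.7 km.
Leg P2→P3: central angle 0.2849 rad, distance 1815.2 km.
Total: 15306.7 + 1815.2 ≈ 17122 km.

17122 km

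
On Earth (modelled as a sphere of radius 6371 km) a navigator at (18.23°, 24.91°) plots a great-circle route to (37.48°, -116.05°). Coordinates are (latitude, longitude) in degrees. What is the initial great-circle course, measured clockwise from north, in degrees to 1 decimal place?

Δλ = -140.960° = -2.4602 rad.
y = sin Δλ · cos φ₂ = (-0.6299)(0.7936) = -0.4998
x = cos φ₁ sin φ₂ − sin φ₁ cos φ₂ cos Δλ = (0.9498)(0.6085) − (0.3128)(0.7936)(-0.7767) = 0.7708
θ = atan2(y, x) = -32.96°; adding 360° gives 327.0°.

327.0°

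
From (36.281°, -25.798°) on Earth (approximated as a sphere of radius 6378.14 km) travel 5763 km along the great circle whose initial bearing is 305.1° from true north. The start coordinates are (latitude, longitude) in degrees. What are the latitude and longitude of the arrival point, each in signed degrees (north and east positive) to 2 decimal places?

Angular distance δ = d/R = 5763/6378.14 = 0.90355 rad; initial bearing θ = 5.3250 rad.
sin φ₂ = sin φ₁ cos δ + cos φ₁ sin δ cos θ = (0.5917)(0.6188) + (0.8061)(0.7855)(0.5750) = 0.7303, so φ₂ = 46.91°.
Δλ = atan2(sin θ sin δ cos φ₁, cos δ − sin φ₁ sin φ₂) = atan2(-0.5181, 0.1867) = -70.185°.
λ₂ = -25.798° − 70.185° = -95.98°.

46.91°, -95.98°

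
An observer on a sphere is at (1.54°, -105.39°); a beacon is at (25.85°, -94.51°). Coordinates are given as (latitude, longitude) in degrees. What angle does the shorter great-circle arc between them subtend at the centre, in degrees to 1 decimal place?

26.5°

Let φ₁ = 0.0269 rad, φ₂ = 0.4512 rad, and Δλ = 0.1899 rad.
cos c = sin φ₁ sin φ₂ + cos φ₁ cos φ₂ cos Δλ = (0.0269)(0.4360) + (0.9996)(0.8999)(0.9820) = 0.89516,
so c = arccos(0.89516) = 0.46201 rad.
So the angular separation is 26.5°.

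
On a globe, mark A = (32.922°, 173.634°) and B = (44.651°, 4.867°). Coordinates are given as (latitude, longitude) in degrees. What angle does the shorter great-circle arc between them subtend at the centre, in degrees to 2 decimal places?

101.76°

With latitudes φ₁ = 32.922°, φ₂ = 44.651° and longitude difference Δλ = -168.767°:
Haversine: a = sin²(Δφ/2) + cos φ₁ cos φ₂ sin²(Δλ/2) = 0.0104 + (0.8394)(0.7114)(0.9904) = 0.60188.
Central angle c = 2·arcsin(√a) = 1.77599 rad.
So the angular separation is 101.76°.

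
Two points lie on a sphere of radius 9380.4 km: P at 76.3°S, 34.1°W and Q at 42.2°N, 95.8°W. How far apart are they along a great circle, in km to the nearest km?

20417 km

In radians: φ₁ = -1.3317, φ₂ = 0.7365, Δλ = -61.700° = -1.0769 rad.
cos c = sin φ₁ sin φ₂ + cos φ₁ cos φ₂ cos Δλ = (-0.9715)(0.6717) + (0.2368)(0.7408)(0.4741) = -0.56943,
so c = arccos(-0.56943) = 2.17661 rad.
Distance = R·c = 9380.4 × 2.1766 ≈ 20417 km.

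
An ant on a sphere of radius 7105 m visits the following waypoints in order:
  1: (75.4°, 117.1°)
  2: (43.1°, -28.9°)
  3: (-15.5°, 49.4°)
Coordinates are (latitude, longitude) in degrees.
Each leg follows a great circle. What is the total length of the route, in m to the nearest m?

Leg 1→2: central angle 1.0372 rad, distance 7369.4 m.
Leg 2→3: central angle 1.6107 rad, distance 11444.2 m.
Total: 7369.4 + 11444.2 ≈ 18814 m.

18814 m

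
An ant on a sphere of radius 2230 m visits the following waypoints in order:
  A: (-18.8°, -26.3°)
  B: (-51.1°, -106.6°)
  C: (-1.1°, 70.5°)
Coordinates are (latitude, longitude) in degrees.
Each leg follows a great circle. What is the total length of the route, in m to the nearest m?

7675 m

Leg A→B: central angle 1.2122 rad, distance 2703.2 m.
Leg B→C: central angle 2.2295 rad, distance 4971.8 m.
Total: 2703.2 + 4971.8 ≈ 7675 m.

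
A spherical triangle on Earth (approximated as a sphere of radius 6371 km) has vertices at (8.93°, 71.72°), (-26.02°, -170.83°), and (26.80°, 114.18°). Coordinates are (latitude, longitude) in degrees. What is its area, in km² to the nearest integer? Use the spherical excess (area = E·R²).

30599435 km²

Side lengths (central angles): a = 1.5609, b = 0.7663, c = 2.0684 rad; semiperimeter s = 2.1978.
By l'Huilier's theorem, tan(E/4) = √[tan(s/2) tan((s−a)/2) tan((s−b)/2) tan((s−c)/2)], giving spherical excess E = 0.7539 rad.
Area = E·R² = 0.7539 × (6371)² ≈ 30599435 km².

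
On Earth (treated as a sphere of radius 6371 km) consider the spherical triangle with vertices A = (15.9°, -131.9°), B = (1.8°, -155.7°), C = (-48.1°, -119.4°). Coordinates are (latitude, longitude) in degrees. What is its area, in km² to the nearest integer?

Side lengths (central angles): a = 1.0303, b = 1.1339, c = 0.4775 rad; semiperimeter s = 1.3209.
By l'Huilier's theorem, tan(E/4) = √[tan(s/2) tan((s−a)/2) tan((s−b)/2) tan((s−c)/2)], giving spherical excess E = 0.2761 rad.
Area = E·R² = 0.2761 × (6371)² ≈ 11207287 km².

11207287 km²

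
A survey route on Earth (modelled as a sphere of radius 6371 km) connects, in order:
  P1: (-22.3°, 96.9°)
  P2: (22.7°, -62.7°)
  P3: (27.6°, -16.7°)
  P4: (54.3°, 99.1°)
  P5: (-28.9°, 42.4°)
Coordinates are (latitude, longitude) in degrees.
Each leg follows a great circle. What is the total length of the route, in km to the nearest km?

Leg P1→P2: central angle 2.8128 rad, distance 17920.6 km.
Leg P2→P3: central angle 0.7277 rad, distance 4636.1 km.
Leg P3→P4: central angle 1.4191 rad, distance 9040.8 km.
Leg P4→P5: central angle 1.6830 rad, distance 10722.5 km.
Total: 17920.6 + 4636.1 + 9040.8 + 10722.5 ≈ 42320 km.

42320 km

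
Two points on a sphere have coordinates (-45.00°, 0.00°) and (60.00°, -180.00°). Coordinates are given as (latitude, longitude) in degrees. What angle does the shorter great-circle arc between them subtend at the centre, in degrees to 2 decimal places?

165.00°

With latitudes φ₁ = -45.000°, φ₂ = 60.000° and longitude difference Δλ = -180.000°:
Haversine: a = sin²(Δφ/2) + cos φ₁ cos φ₂ sin²(Δλ/2) = 0.6294 + (0.7071)(0.5000)(1.0000) = 0.98296.
Central angle c = 2·arcsin(√a) = 2.87979 rad.
So the angular separation is 165.00°.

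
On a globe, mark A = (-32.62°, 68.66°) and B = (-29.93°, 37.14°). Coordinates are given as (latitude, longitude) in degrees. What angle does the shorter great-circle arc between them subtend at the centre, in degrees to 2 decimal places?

26.98°

Let φ₁ = -0.5693 rad, φ₂ = -0.5224 rad, and Δλ = -0.5501 rad.
cos c = sin φ₁ sin φ₂ + cos φ₁ cos φ₂ cos Δλ = (-0.5391)(-0.4989) + (0.8423)(0.8666)(0.8525) = 0.89120,
so c = arccos(0.89120) = 0.47081 rad.
So the angular separation is 26.98°.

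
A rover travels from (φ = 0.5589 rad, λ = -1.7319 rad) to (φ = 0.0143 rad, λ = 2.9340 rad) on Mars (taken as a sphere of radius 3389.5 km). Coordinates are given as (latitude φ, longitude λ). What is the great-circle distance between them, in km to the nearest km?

In radians: φ₁ = 0.5589, φ₂ = 0.0143, Δλ = -92.664° = -1.6173 rad.
Haversine: a = sin²(Δφ/2) + cos φ₁ cos φ₂ sin²(Δλ/2) = 0.0723 + (0.8478)(0.9999)(0.5232) = 0.51591.
Central angle c = 2·arcsin(√a) = 1.60262 rad.
Distance = R·c = 3389.5 × 1.6026 ≈ 5432 km.

5432 km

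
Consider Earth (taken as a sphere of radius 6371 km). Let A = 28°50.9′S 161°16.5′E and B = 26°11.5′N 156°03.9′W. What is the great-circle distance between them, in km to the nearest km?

7627 km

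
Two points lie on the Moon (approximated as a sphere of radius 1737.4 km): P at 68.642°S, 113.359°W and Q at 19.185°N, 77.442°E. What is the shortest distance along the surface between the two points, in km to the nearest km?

In radians: φ₁ = -1.1980, φ₂ = 0.3348, Δλ = -169.199° = -2.9531 rad.
Haversine: a = sin²(Δφ/2) + cos φ₁ cos φ₂ sin²(Δλ/2) = 0.4810 + (0.3642)(0.9445)(0.9911) = 0.82196.
Central angle c = 2·arcsin(√a) = 2.27041 rad.
Distance = R·c = 1737.4 × 2.2704 ≈ 3945 km.

3945 km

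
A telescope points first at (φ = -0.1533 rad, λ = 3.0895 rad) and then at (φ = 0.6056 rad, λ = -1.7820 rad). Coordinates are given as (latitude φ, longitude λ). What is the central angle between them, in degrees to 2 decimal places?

Let φ₁ = -0.1533 rad, φ₂ = 0.6056 rad, and Δλ = 1.4117 rad.
cos c = sin φ₁ sin φ₂ + cos φ₁ cos φ₂ cos Δλ = (-0.1527)(0.5693) + (0.9883)(0.8222)(0.1584) = 0.04181,
so c = arccos(0.04181) = 1.52897 rad.
So the angular separation is 87.60°.

87.60°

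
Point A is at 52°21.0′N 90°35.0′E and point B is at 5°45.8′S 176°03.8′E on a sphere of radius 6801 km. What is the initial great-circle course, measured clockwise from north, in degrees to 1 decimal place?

97.1°

With φ₁ = 0.9137, φ₂ = -0.1006, Δλ = 1.4919 rad, the forward-azimuth formula gives
θ = atan2( sin Δλ cos φ₂ , cos φ₁ sin φ₂ − sin φ₁ cos φ₂ cos Δλ ) = atan2(0.9919, -0.1234) = 97.09°.
So the initial bearing is 97.1°.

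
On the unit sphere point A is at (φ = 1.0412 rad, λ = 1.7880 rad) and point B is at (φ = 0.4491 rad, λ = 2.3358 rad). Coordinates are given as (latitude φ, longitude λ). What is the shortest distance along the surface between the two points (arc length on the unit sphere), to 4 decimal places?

Let φ₁ = 1.0412 rad, φ₂ = 0.4491 rad, and Δλ = 0.5478 rad.
cos c = sin φ₁ sin φ₂ + cos φ₁ cos φ₂ cos Δλ = (0.8630)(0.4342) + (0.5052)(0.9008)(0.8537) = 0.76318,
so c = arccos(0.76318) = 0.70258 rad.
On the unit sphere the arc length equals the central angle: 0.7026.

0.7026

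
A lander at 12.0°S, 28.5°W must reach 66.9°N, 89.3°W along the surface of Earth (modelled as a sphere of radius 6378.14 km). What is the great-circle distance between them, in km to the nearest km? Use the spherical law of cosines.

10044 km

Let φ₁ = -0.2094 rad, φ₂ = 1.1676 rad, and Δλ = -1.0612 rad.
cos c = sin φ₁ sin φ₂ + cos φ₁ cos φ₂ cos Δλ = (-0.2079)(0.9198) + (0.9781)(0.3923)(0.4879) = -0.00402,
so c = arccos(-0.00402) = 1.57482 rad.
Distance = R·c = 6378.14 × 1.5748 ≈ 10044 km.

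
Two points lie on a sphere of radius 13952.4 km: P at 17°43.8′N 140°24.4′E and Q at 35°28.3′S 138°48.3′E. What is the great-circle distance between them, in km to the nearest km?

12961 km

Let φ₁ = 0.3094 rad, φ₂ = -0.6191 rad, and Δλ = -0.0280 rad.
cos c = sin φ₁ sin φ₂ + cos φ₁ cos φ₂ cos Δλ = (0.3045)(-0.5803) + (0.9525)(0.8144)(0.9996) = 0.59870,
so c = arccos(0.59870) = 0.92892 rad.
Distance = R·c = 13952.4 × 0.9289 ≈ 12961 km.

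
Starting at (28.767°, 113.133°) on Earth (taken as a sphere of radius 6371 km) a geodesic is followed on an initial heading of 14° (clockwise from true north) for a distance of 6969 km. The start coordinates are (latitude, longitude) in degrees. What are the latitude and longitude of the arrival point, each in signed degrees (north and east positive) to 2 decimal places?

77.57°, -153.55°

Angular distance δ = d/R = 6969/6371 = 1.09386 rad; initial bearing θ = 0.2443 rad.
sin φ₂ = sin φ₁ cos δ + cos φ₁ sin δ cos θ = (0.4812)(0.4591) + (0.8766)(0.8884)(0.9703) = 0.9766, so φ₂ = 77.57°.
Δλ = atan2(sin θ sin δ cos φ₁, cos δ − sin φ₁ sin φ₂) = atan2(0.1884, -0.0109) = 93.313°.
λ₂ = 113.133° + 93.313° = 206.45° → -153.55° after wrapping to (−180°, 180°].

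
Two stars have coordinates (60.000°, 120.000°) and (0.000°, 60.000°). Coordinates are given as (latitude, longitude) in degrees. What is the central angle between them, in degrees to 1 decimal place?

75.5°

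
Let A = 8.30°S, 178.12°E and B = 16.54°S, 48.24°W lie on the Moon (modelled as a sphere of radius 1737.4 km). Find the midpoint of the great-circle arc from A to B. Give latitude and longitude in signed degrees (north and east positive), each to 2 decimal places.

Central angle δ = 2.2313 rad. Interpolating on the sphere with fraction f = 0.5:
P = [sin((1−f)δ)·A + sin(fδ)·B] / sin δ = 1.1375·A + 1.1375·B in Cartesian coordinates,
giving P = (-0.3987, -0.7764, -0.4880), i.e. latitude -29.21°, longitude -117.18°.

-29.21°, -117.18°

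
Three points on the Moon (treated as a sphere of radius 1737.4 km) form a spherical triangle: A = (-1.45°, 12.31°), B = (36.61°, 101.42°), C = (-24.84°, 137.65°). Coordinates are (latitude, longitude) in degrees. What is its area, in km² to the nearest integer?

4625072 km²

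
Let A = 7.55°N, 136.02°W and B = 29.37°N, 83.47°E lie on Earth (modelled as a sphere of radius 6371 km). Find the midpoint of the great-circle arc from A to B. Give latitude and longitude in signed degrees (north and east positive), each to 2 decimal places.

44.20°, 163.89°

Central angle δ = 2.2171 rad. Interpolating on the sphere with fraction f = 0.5:
P = [sin((1−f)δ)·A + sin(fδ)·B] / sin δ = 1.1212·A + 1.1212·B in Cartesian coordinates,
giving P = (-0.6887, 0.1989, 0.6972), i.e. latitude 44.20°, longitude 163.89°.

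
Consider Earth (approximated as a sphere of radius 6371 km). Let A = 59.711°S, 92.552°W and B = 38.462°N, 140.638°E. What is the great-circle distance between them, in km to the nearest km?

15644 km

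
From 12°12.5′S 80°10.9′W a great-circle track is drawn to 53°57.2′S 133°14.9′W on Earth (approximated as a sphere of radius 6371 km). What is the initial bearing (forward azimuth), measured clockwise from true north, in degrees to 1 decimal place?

213.3°

Δλ = -53.067° = -0.9262 rad.
y = sin Δλ · cos φ₂ = (-0.7993)(0.5884) = -0.4704
x = cos φ₁ sin φ₂ − sin φ₁ cos φ₂ cos Δλ = (0.9774)(-0.8085) − (-0.2115)(0.5884)(0.6009) = -0.7155
θ = atan2(y, x) = -146.68°; adding 360° gives 213.3°.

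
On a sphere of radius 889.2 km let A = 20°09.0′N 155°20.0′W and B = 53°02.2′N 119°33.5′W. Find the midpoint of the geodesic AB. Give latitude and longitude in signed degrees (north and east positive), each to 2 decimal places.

Central angle δ = 0.7477 rad. Interpolating on the sphere with fraction f = 0.5:
P = [sin((1−f)δ)·A + sin(fδ)·B] / sin δ = 0.5371·A + 0.5371·B in Cartesian coordinates,
giving P = (-0.6175, -0.4914, 0.6142), i.e. latitude 37.89°, longitude -141.49°.

37.89°, -141.49°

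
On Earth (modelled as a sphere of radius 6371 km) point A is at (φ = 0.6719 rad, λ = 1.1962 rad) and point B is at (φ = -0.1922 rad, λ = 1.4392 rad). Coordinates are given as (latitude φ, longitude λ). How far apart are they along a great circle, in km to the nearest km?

Let φ₁ = 0.6719 rad, φ₂ = -0.1922 rad, and Δλ = 0.2430 rad.
cos c = sin φ₁ sin φ₂ + cos φ₁ cos φ₂ cos Δλ = (0.6225)(-0.1910) + (0.7826)(0.9816)(0.9706) = 0.62675,
so c = arccos(0.62675) = 0.89342 rad.
Distance = R·c = 6371 × 0.8934 ≈ 5692 km.

5692 km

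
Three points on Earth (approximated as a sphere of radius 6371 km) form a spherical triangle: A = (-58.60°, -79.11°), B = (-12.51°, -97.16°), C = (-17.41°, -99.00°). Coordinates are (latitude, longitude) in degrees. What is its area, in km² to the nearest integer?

Side lengths (central angles): a = 0.0910, b = 0.7628, c = 0.8386 rad; semiperimeter s = 0.8462.
By l'Huilier's theorem, tan(E/4) = √[tan(s/2) tan((s−a)/2) tan((s−b)/2) tan((s−c)/2)], giving spherical excess E = 0.0213 rad.
Area = E·R² = 0.0213 × (6371)² ≈ 863920 km².

863920 km²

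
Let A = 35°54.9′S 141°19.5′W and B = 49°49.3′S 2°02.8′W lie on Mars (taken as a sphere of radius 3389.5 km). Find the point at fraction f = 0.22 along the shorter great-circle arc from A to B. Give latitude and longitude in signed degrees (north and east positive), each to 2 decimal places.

-52.65°, -128.16°

Central angle δ = 1.5186 rad. Interpolating on the sphere with fraction f = 0.22:
P = [sin((1−f)δ)·A + sin(fδ)·B] / sin δ = 0.9276·A + 0.3284·B in Cartesian coordinates,
giving P = (-0.3748, -0.4770, -0.7950), i.e. latitude -52.65°, longitude -128.16°.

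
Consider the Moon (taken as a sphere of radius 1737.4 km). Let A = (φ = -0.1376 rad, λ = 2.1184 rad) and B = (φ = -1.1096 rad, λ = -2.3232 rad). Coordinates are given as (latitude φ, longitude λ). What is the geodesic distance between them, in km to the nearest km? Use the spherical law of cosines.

2721 km

With latitudes φ₁ = -7.884°, φ₂ = -63.575° and longitude difference Δλ = 105.515°:
cos c = sin φ₁ sin φ₂ + cos φ₁ cos φ₂ cos Δλ = (-0.1372)(-0.8955) + (0.9905)(0.4450)(-0.2675) = 0.00492,
so c = arccos(0.00492) = 1.56588 rad.
Distance = R·c = 1737.4 × 1.5659 ≈ 2721 km.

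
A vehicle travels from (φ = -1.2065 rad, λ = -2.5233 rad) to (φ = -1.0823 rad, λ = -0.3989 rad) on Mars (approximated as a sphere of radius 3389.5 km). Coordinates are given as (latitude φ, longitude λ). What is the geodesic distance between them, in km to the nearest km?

2515 km

In radians: φ₁ = -1.2065, φ₂ = -1.0823, Δλ = 121.719° = 2.1244 rad.
Haversine: a = sin²(Δφ/2) + cos φ₁ cos φ₂ sin²(Δλ/2) = 0.0039 + (0.3563)(0.4693)(0.7629) = 0.13141.
Central angle c = 2·arcsin(√a) = 0.74191 rad.
Distance = R·c = 3389.5 × 0.7419 ≈ 2515 km.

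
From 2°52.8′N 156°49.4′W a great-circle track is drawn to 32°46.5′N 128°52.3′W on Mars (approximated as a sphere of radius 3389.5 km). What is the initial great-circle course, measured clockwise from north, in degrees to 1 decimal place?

38.1°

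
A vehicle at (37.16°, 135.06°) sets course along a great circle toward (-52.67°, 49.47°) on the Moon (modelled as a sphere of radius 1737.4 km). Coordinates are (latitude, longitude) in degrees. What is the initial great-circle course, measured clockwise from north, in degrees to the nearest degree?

222°

With φ₁ = 0.6486, φ₂ = -0.9193, Δλ = -1.4938 rad, the forward-azimuth formula gives
θ = atan2( sin Δλ cos φ₂ , cos φ₁ sin φ₂ − sin φ₁ cos φ₂ cos Δλ ) = atan2(-0.6046, -0.6619) = -137.59°.
Adding 360° brings this into [0°, 360°): 222°.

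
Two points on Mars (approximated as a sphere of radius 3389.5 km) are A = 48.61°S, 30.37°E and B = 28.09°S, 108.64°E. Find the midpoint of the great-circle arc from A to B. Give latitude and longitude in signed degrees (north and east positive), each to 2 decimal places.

The central angle between A and B is δ = 1.0794 rad.
With f = 0.5, the slerp weights are sin((1−f)δ)/sin δ = 0.5828 and sin(fδ)/sin δ = 0.5828.
Weighted sum of the unit vectors: (0.5828)·(0.5705,0.3343,-0.7502) + (0.5828)·(-0.2820,0.8359,-0.4709) = (0.1681, 0.6821, -0.7117).
Converting back: φ = atan2(z, √(x²+y²)) = -45.37°, λ = atan2(y, x) = 76.15°.

-45.37°, 76.15°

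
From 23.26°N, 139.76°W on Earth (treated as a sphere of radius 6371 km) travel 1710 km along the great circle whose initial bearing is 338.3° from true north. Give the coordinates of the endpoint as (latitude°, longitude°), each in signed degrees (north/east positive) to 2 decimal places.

Angular distance δ = d/R = 1710/6371 = 0.26840 rad; initial bearing θ = 5.9044 rad.
sin φ₂ = sin φ₁ cos δ + cos φ₁ sin δ cos θ = (0.3949)(0.9642) + (0.9187)(0.2652)(0.9291) = 0.6071, so φ₂ = 37.38°.
Δλ = atan2(sin θ sin δ cos φ₁, cos δ − sin φ₁ sin φ₂) = atan2(-0.0901, 0.7244) = -7.088°.
λ₂ = -139.760° − 7.088° = -146.85°.

37.38°, -146.85°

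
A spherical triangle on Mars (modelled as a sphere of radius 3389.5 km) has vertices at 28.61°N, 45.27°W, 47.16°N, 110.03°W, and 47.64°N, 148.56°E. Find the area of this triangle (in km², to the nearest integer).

6228635 km²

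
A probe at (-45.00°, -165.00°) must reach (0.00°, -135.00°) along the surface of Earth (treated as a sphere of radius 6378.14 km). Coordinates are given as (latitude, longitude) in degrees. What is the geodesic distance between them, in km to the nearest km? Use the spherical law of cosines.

5815 km

In radians: φ₁ = -0.7854, φ₂ = 0.0000, Δλ = 30.000° = 0.5236 rad.
cos c = sin φ₁ sin φ₂ + cos φ₁ cos φ₂ cos Δλ = (-0.7071)(0.0000) + (0.7071)(1.0000)(0.8660) = 0.61237,
so c = arccos(0.61237) = 0.91174 rad.
Distance = R·c = 6378.14 × 0.9117 ≈ 5815 km.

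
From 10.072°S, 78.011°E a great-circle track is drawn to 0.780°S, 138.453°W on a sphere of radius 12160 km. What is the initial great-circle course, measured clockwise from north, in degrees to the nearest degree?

Δλ = 143.536° = 2.5052 rad.
y = sin Δλ · cos φ₂ = (0.5943)(0.9999) = 0.5943
x = cos φ₁ sin φ₂ − sin φ₁ cos φ₂ cos Δλ = (0.9846)(-0.0136) − (-0.1749)(0.9999)(-0.8042) = -0.1540
θ = atan2(y, x) = 104.53°, so the bearing is 105°.

105°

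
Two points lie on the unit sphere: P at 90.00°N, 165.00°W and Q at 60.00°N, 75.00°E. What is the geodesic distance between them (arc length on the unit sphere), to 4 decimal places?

With latitudes φ₁ = 90.000°, φ₂ = 60.000° and longitude difference Δλ = -120.000°:
Haversine: a = sin²(Δφ/2) + cos φ₁ cos φ₂ sin²(Δλ/2) = 0.0670 + (0.0000)(0.5000)(0.7500) = 0.06699.
Central angle c = 2·arcsin(√a) = 0.52360 rad.
On the unit sphere the arc length equals the central angle: 0.5236.

0.5236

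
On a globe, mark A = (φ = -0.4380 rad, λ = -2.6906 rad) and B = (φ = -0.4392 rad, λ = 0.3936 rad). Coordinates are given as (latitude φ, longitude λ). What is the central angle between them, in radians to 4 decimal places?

In radians: φ₁ = -0.4380, φ₂ = -0.4392, Δλ = 176.712° = 3.0842 rad.
Haversine: a = sin²(Δφ/2) + cos φ₁ cos φ₂ sin²(Δλ/2) = 0.0000 + (0.9056)(0.9051)(0.9992) = 0.81898.
Central angle c = 2·arcsin(√a) = 2.26264 rad.
So the angular separation is 2.2626 rad.

2.2626 rad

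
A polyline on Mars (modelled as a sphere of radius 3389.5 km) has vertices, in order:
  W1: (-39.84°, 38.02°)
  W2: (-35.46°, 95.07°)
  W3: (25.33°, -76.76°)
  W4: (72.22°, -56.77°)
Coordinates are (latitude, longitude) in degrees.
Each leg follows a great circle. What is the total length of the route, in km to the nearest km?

15409 km

Leg W1→W2: central angle 0.7787 rad, distance 2639.4 km.
Leg W2→W3: central angle 2.9264 rad, distance 9919.1 km.
Leg W3→W4: central angle 0.8409 rad, distance 2850.3 km.
Total: 2639.4 + 9919.1 + 2850.3 ≈ 15409 km.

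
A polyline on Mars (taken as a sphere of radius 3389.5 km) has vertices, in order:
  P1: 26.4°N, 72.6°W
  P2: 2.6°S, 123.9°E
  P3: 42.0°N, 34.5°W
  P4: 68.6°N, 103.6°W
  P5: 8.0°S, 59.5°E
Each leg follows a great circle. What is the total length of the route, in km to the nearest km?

26613 km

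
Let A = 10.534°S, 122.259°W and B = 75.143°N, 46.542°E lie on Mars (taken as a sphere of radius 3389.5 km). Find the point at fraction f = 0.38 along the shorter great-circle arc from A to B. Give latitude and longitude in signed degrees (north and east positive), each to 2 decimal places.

33.13°, -119.66°

Central angle δ = 2.0086 rad. Interpolating on the sphere with fraction f = 0.38:
P = [sin((1−f)δ)·A + sin(fδ)·B] / sin δ = 1.0462·A + 0.7633·B in Cartesian coordinates,
giving P = (-0.4144, -0.7277, 0.5465), i.e. latitude 33.13°, longitude -119.66°.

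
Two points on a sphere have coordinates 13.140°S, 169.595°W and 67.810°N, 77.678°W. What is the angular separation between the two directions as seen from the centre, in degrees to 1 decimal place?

With latitudes φ₁ = -13.140°, φ₂ = 67.810° and longitude difference Δλ = 91.917°:
Haversine: a = sin²(Δφ/2) + cos φ₁ cos φ₂ sin²(Δλ/2) = 0.4214 + (0.9738)(0.3777)(0.5167) = 0.61140.
Central angle c = 2·arcsin(√a) = 1.79548 rad.
So the angular separation is 102.9°.

102.9°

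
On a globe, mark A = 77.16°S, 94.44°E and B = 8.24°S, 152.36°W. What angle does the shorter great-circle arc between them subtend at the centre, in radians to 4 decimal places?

1.5177 rad

With latitudes φ₁ = -77.160°, φ₂ = -8.240° and longitude difference Δλ = 113.200°:
cos c = sin φ₁ sin φ₂ + cos φ₁ cos φ₂ cos Δλ = (-0.9750)(-0.1433) + (0.2222)(0.9897)(-0.3939) = 0.05309,
so c = arccos(0.05309) = 1.51768 rad.
So the angular separation is 1.5177 rad.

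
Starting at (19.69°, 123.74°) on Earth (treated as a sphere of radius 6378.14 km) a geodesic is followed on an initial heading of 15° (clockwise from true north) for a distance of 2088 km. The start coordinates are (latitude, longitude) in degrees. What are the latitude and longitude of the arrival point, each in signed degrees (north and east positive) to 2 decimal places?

37.70°, 129.78°

Angular distance δ = d/R = 2088/6378.14 = 0.32737 rad; initial bearing θ = 0.2618 rad.
sin φ₂ = sin φ₁ cos δ + cos φ₁ sin δ cos θ = (0.3369)(0.9469) + (0.9415)(0.3216)(0.9659) = 0.6115, so φ₂ = 37.70°.
Δλ = atan2(sin θ sin δ cos φ₁, cos δ − sin φ₁ sin φ₂) = atan2(0.0784, 0.7409) = 6.037°.
λ₂ = 123.740° + 6.037° = 129.78°.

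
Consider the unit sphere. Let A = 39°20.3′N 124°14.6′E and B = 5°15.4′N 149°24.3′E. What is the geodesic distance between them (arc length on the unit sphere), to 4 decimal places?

0.7149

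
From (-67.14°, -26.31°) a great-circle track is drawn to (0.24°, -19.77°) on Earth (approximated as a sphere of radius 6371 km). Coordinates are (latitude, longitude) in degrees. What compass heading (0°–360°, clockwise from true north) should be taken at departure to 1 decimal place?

With φ₁ = -1.1718, φ₂ = 0.0042, Δλ = 0.1141 rad, the forward-azimuth formula gives
θ = atan2( sin Δλ cos φ₂ , cos φ₁ sin φ₂ − sin φ₁ cos φ₂ cos Δλ ) = atan2(0.1139, 0.9171) = 7.08°.
So the initial bearing is 7.1°.

7.1°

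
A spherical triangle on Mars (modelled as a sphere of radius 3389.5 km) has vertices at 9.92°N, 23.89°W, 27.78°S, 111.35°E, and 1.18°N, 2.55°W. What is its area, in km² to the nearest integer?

Side lengths (central angles): a = 1.9476, b = 0.4005, c = 2.3450 rad; semiperimeter s = 2.3465.
By l'Huilier's theorem, tan(E/4) = √[tan(s/2) tan((s−a)/2) tan((s−b)/2) tan((s−c)/2)], giving spherical excess E = 0.0945 rad.
Area = E·R² = 0.0945 × (3389.5)² ≈ 1085236 km².

1085236 km²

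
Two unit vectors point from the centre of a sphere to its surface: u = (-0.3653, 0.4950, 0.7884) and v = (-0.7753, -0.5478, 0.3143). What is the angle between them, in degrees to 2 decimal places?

u·v = 0.2599; |u| = 1.0000, |v| = 1.0000.
cos θ = (u·v)/(|u||v|) = 0.2598, so θ = 74.94°.

74.94°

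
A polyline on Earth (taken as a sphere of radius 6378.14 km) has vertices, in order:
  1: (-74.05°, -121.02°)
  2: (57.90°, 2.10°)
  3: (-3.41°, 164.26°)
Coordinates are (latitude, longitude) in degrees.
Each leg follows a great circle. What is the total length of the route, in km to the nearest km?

Leg 1→2: central angle 2.6777 rad, distance 17078.5 km.
Leg 2→3: central angle 2.1596 rad, distance 13774.0 km.
Total: 17078.5 + 13774.0 ≈ 30852 km.

30852 km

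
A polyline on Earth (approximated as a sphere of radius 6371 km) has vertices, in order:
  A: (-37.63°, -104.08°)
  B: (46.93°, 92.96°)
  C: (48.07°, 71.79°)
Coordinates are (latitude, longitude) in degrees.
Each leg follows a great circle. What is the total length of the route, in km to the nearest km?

19870 km

Leg A→B: central angle 2.8691 rad, distance 18279.3 km.
Leg B→C: central angle 0.2496 rad, distance 1590.3 km.
Total: 18279.3 + 1590.3 ≈ 19870 km.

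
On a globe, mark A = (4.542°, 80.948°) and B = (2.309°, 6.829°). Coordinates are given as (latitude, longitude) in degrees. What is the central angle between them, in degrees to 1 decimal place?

74.0°

In radians: φ₁ = 0.0793, φ₂ = 0.0403, Δλ = -74.119° = -1.2936 rad.
cos c = sin φ₁ sin φ₂ + cos φ₁ cos φ₂ cos Δλ = (0.0792)(0.0403) + (0.9969)(0.9992)(0.2736) = 0.27575,
so c = arccos(0.27575) = 1.29143 rad.
So the angular separation is 74.0°.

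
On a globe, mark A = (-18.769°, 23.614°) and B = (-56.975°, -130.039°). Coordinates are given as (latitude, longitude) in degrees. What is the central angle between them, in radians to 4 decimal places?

1.7647 rad

With latitudes φ₁ = -18.769°, φ₂ = -56.975° and longitude difference Δλ = -153.653°:
cos c = sin φ₁ sin φ₂ + cos φ₁ cos φ₂ cos Δλ = (-0.3218)(-0.8384) + (0.9468)(0.5450)(-0.8961) = -0.19265,
so c = arccos(-0.19265) = 1.76466 rad.
So the angular separation is 1.7647 rad.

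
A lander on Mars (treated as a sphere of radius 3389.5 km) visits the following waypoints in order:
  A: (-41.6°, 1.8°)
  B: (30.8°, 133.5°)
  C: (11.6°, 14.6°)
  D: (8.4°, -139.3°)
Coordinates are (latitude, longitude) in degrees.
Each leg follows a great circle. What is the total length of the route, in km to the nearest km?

Leg A→B: central angle 2.4453 rad, distance 8288.5 km.
Leg B→C: central angle 1.8794 rad, distance 6370.1 km.
Leg C→D: central angle 2.5697 rad, distance 8710.0 km.
Total: 8288.5 + 6370.1 + 8710.0 ≈ 23369 km.

23369 km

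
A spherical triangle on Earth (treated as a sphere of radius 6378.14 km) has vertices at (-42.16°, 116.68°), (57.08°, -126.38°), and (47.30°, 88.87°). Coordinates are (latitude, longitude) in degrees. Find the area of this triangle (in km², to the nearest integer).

Side lengths (central angles): a = 1.2494, b = 1.6195, c = 2.4128 rad; semiperimeter s = 2.6408.
By l'Huilier's theorem, tan(E/4) = √[tan(s/2) tan((s−a)/2) tan((s−b)/2) tan((s−c)/2)], giving spherical excess E = 1.7167 rad.
Area = E·R² = 1.7167 × (6378.14)² ≈ 69838276 km².

69838276 km²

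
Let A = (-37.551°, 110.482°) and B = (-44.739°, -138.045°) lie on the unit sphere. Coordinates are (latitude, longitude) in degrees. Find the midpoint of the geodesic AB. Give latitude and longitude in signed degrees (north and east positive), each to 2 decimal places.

The central angle between A and B is δ = 1.3461 rad.
With f = 0.5, the slerp weights are sin((1−f)δ)/sin δ = 0.6394 and sin(fδ)/sin δ = 0.6394.
Weighted sum of the unit vectors: (0.6394)·(-0.2774,0.7427,-0.6095) + (0.6394)·(-0.5282,-0.4749,-0.7039) = (-0.5152, 0.1712, -0.8398).
Converting back: φ = atan2(z, √(x²+y²)) = -57.12°, λ = atan2(y, x) = 161.61°.

-57.12°, 161.61°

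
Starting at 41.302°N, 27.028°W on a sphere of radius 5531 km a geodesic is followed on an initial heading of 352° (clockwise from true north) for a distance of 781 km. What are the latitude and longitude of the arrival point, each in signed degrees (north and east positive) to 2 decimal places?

Angular distance δ = d/R = 781/5531 = 0.14120 rad; initial bearing θ = 6.1436 rad.
sin φ₂ = sin φ₁ cos δ + cos φ₁ sin δ cos θ = (0.6600)(0.9900) + (0.7512)(0.1407)(0.9903) = 0.7582, so φ₂ = 49.30°.
Δλ = atan2(sin θ sin δ cos φ₁, cos δ − sin φ₁ sin φ₂) = atan2(-0.0147, 0.4896) = -1.721°.
λ₂ = -27.028° − 1.721° = -28.75°.

49.30°, -28.75°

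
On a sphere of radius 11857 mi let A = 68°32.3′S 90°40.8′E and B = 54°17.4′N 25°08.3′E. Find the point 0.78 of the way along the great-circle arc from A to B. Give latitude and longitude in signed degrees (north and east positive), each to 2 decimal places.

27.19°, 39.25°

The central angle between A and B is δ = 2.3013 rad.
With f = 0.78, the slerp weights are sin((1−f)δ)/sin δ = 0.6511 and sin(fδ)/sin δ = 1.3090.
Weighted sum of the unit vectors: (0.6511)·(-0.0043,0.3659,-0.9307) + (1.3090)·(0.5284,0.2480,0.8120) = (0.6888, 0.5628, 0.4569).
Converting back: φ = atan2(z, √(x²+y²)) = 27.19°, λ = atan2(y, x) = 39.25°.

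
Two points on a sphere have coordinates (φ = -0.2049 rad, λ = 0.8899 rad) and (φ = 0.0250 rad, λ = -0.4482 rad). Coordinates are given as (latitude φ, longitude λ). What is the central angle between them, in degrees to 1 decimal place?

77.3°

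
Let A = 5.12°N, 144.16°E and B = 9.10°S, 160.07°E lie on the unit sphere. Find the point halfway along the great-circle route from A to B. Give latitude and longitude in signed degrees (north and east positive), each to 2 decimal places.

The central angle between A and B is δ = 0.3718 rad.
With f = 0.5, the slerp weights are sin((1−f)δ)/sin δ = 0.5088 and sin(fδ)/sin δ = 0.5088.
Weighted sum of the unit vectors: (0.5088)·(-0.8074,0.5832,0.0892) + (0.5088)·(-0.9283,0.3366,-0.1582) = (-0.8831, 0.4679, -0.0351).
Converting back: φ = atan2(z, √(x²+y²)) = -2.01°, λ = atan2(y, x) = 152.08°.

-2.01°, 152.08°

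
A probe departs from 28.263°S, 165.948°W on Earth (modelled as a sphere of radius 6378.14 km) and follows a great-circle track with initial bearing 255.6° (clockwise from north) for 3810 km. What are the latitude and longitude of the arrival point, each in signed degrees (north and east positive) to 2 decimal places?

-30.98°, 154.60°

Angular distance δ = d/R = 3810/6378.14 = 0.59735 rad; initial bearing θ = 4.4611 rad.
sin φ₂ = sin φ₁ cos δ + cos φ₁ sin δ cos θ = (-0.4735)(0.8268) + (0.8808)(0.5625)(-0.2487) = -0.5147, so φ₂ = -30.98°.
Δλ = atan2(sin θ sin δ cos φ₁, cos δ − sin φ₁ sin φ₂) = atan2(-0.4798, 0.5831) = -39.451°.
λ₂ = -165.948° − 39.451° = -205.40° → 154.60° after wrapping to (−180°, 180°].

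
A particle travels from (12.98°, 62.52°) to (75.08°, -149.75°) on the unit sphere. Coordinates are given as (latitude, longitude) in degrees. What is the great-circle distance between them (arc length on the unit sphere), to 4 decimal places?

1.5659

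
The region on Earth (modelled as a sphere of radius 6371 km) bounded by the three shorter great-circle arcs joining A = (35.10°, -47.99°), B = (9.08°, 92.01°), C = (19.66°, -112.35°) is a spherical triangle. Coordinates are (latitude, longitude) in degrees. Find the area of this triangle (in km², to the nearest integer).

96249714 km²

Side lengths (central angles): a = 2.4882, b = 1.0159, c = 2.1272 rad; semiperimeter s = 2.8157.
By l'Huilier's theorem, tan(E/4) = √[tan(s/2) tan((s−a)/2) tan((s−b)/2) tan((s−c)/2)], giving spherical excess E = 2.3713 rad.
Area = E·R² = 2.3713 × (6371)² ≈ 96249714 km².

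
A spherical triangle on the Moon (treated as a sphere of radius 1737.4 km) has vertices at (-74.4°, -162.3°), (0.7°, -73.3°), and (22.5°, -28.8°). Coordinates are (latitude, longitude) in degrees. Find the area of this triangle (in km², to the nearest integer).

2643723 km²

Side lengths (central angles): a = 0.8452, b = 2.1408, c = 1.5779 rad; semiperimeter s = 2.2819.
By l'Huilier's theorem, tan(E/4) = √[tan(s/2) tan((s−a)/2) tan((s−b)/2) tan((s−c)/2)], giving spherical excess E = 0.8758 rad.
Area = E·R² = 0.8758 × (1737.4)² ≈ 2643723 km².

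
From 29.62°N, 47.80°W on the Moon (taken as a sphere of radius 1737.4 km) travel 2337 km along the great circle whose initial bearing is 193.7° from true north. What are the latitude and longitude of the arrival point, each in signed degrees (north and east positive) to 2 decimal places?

-45.44°, -67.01°

Angular distance δ = d/R = 2337/1737.4 = 1.34511 rad; initial bearing θ = 3.3807 rad.
sin φ₂ = sin φ₁ cos δ + cos φ₁ sin δ cos θ = (0.4942)(0.2238) + (0.8693)(0.9746)(-0.9715) = -0.7126, so φ₂ = -45.44°.
Δλ = atan2(sin θ sin δ cos φ₁, cos δ − sin φ₁ sin φ₂) = atan2(-0.2007, 0.5760) = -19.209°.
λ₂ = -47.800° − 19.209° = -67.01°.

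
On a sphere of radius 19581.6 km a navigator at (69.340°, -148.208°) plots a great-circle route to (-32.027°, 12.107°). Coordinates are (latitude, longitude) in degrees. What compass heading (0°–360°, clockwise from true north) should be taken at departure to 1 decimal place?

With φ₁ = 1.2102, φ₂ = -0.5590, Δλ = 2.7980 rad, the forward-azimuth formula gives
θ = atan2( sin Δλ cos φ₂ , cos φ₁ sin φ₂ − sin φ₁ cos φ₂ cos Δλ ) = atan2(0.2856, 0.5598) = 27.03°.
So the initial bearing is 27.0°.

27.0°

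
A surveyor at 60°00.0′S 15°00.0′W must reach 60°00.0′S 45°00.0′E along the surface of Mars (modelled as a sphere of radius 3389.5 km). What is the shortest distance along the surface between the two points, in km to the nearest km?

1713 km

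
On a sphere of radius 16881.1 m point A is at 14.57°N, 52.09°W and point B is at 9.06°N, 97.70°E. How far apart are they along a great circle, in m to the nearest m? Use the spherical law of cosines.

Let φ₁ = 0.2543 rad, φ₂ = 0.1581 rad, and Δλ = 2.6143 rad.
cos c = sin φ₁ sin φ₂ + cos φ₁ cos φ₂ cos Δλ = (0.2516)(0.1575) + (0.9678)(0.9875)(-0.8642) = -0.78635,
so c = arccos(-0.78635) = 2.47567 rad.
Distance = R·c = 16881.1 × 2.4757 ≈ 41792 m.

41792 m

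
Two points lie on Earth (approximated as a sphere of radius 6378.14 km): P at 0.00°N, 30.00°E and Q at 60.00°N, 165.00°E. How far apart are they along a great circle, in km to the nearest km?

12324 km

Let φ₁ = 0.0000 rad, φ₂ = 1.0472 rad, and Δλ = 2.3562 rad.
cos c = sin φ₁ sin φ₂ + cos φ₁ cos φ₂ cos Δλ = (0.0000)(0.8660) + (1.0000)(0.5000)(-0.7071) = -0.35355,
so c = arccos(-0.35355) = 1.93216 rad.
Distance = R·c = 6378.14 × 1.9322 ≈ 12324 km.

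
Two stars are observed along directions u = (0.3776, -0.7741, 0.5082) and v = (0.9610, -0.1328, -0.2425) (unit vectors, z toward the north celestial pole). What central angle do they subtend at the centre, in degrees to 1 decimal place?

70.0°

u·v = 0.3424; |u| = 1.0000, |v| = 1.0000.
cos θ = (u·v)/(|u||v|) = 0.3424, so θ = 70.0°.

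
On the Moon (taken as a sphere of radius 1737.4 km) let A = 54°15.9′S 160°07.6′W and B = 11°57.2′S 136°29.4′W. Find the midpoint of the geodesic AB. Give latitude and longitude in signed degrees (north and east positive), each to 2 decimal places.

-33.64°, -145.29°

Central angle δ = 0.8072 rad. Interpolating on the sphere with fraction f = 0.5:
P = [sin((1−f)δ)·A + sin(fδ)·B] / sin δ = 0.5437·A + 0.5437·B in Cartesian coordinates,
giving P = (-0.6844, -0.4741, -0.5539), i.e. latitude -33.64°, longitude -145.29°.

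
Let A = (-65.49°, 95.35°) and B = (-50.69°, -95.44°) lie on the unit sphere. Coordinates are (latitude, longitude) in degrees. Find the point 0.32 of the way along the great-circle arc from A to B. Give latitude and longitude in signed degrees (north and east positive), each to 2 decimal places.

-84.92°, 126.64°

Central angle δ = 1.1087 rad. Interpolating on the sphere with fraction f = 0.32:
P = [sin((1−f)δ)·A + sin(fδ)·B] / sin δ = 0.7647·A + 0.3881·B in Cartesian coordinates,
giving P = (-0.0529, 0.0711, -0.9961), i.e. latitude -84.92°, longitude 126.64°.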